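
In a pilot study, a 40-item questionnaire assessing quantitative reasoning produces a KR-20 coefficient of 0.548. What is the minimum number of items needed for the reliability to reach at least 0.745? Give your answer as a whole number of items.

97

Invert Spearman-Brown to solve for n:
n = r*(1 − r) / [ r (1 − r*) ]
n = [0.745 × 0.452] / [0.548 × 0.255]
n = 0.336740 / 0.139740 ≈ 2.4098
So the test needs 2.4098 × 40 ≈ 96.39 items; rounding up, 97.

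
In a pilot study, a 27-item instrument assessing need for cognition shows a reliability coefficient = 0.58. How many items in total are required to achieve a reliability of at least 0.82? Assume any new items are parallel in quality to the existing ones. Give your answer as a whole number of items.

90

Spearman-Brown solved for the length factor n:
n = r*(1 − r) / [ r (1 − r*) ]
n = 0.82 × (1 − 0.58) / [ 0.58 × (1 − 0.82) ]
n = 0.3444 / 0.1044 ≈ 3.2989
Items needed = n × 27 = 3.2989 × 27 ≈ 89.07 → round up to 90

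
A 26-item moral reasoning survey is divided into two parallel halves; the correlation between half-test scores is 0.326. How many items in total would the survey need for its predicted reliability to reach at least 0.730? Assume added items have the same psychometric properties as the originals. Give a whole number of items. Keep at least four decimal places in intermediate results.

Corrected full-test reliability: r_full = 2 × 0.326 / (1 + 0.326) ≈ 0.4917
n = r_tgt(1 − r_full) / [r_full(1 − r_tgt)] = 0.730 × 0.5083 / (0.4917 × 0.270) ≈ 2.7950
Items = 2.7950 × 26 ≈ 72.67 → 73

73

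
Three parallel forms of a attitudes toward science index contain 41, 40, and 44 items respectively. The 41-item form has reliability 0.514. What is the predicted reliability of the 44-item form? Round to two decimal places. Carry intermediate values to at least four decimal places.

0.53

Only the ratio of lengths matters: n = 44/41 = 1.0732
r_{44} = n·r / (1 + (n − 1)·r) = 0.5516 / 1.0376 ≈ 0.5316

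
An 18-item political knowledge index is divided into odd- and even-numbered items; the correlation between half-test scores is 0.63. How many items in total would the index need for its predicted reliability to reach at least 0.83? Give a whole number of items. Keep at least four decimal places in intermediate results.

Corrected full-test reliability: r_full = 2 × 0.63 / (1 + 0.63) ≈ 0.7730
n = r_tgt(1 − r_full) / [r_full(1 − r_tgt)] = 0.83 × 0.2270 / (0.7730 × 0.17) ≈ 1.4338
Required items = 1.4338 × 18 = 25.81, so 26 items.

26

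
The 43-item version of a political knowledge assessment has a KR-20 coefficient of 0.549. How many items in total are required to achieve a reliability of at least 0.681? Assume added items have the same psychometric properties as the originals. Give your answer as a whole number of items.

76

n = 0.681 × (1 − 0.549) / [ 0.549 × (1 − 0.681) ]
  = 0.307131 / 0.175131 = 1.7537
So the test needs 1.7537 × 43 ≈ 75.41 items; rounding up, 76.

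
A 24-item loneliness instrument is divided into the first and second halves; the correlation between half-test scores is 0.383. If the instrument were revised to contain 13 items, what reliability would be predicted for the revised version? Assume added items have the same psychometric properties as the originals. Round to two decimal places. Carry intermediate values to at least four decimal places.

Full-test reliability from the split-half r: r_full = 2(0.383)/(1 + 0.383) = 0.5539
Length factor from 24 to 13 items: n = 13/24 = 0.5417
r_new = n·r_full / (1 + (n − 1)·r_full) = 0.3000 / 0.7461 ≈ 0.4021

0.40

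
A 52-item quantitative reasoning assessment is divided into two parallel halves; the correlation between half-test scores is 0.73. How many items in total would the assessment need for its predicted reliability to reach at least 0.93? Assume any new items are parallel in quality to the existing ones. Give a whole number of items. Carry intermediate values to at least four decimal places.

128

Corrected full-test reliability: r_full = 2 × 0.73 / (1 + 0.73) ≈ 0.8439
n = r_tgt(1 − r_full) / [r_full(1 − r_tgt)] = 0.93 × 0.1561 / (0.8439 × 0.07) ≈ 2.4575
Items = 2.4575 × 52 ≈ 127.79 → 128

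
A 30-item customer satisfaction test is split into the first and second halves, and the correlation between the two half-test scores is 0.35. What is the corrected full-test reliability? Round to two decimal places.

Apply the Spearman-Brown correction with n = 2:
r_full = 2r_hh / (1 + r_hh) = 2 × 0.35 / (1 + 0.35)
       = 0.7000 / 1.3500 = 0.5185

0.52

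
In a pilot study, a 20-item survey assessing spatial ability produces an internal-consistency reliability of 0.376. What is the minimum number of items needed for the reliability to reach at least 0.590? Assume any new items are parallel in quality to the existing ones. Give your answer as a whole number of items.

48

Rearranging the Spearman-Brown formula for n,
n = r_target (1 − r_old) / [ r_old (1 − r_target) ]
n = 0.590 × (1 − 0.376) / [ 0.376 × (1 − 0.590) ]
  = 0.368160 / 0.154160 = 2.3882
Items needed = n × 20 = 2.3882 × 20 ≈ 47.76 → round up to 48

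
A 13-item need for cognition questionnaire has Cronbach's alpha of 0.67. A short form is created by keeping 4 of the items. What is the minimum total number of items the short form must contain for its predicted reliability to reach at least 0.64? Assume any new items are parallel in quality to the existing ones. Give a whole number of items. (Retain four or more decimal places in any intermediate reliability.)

First, r for the 4-item form: n = 4/13 = 0.3077, so r_4 = 0.3077·0.67/(1 + (0.3077 − 1)·0.67) = 0.3845
Length factor from the short form to reach 0.64: n' = 0.64(1 − 0.3845) / [0.3845(1 − 0.64)] ≈ 2.8458
Items = 2.8458 × 4 ≈ 11.38 → 12

12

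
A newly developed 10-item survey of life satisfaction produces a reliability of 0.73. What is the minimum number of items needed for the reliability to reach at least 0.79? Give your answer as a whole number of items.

14

Invert Spearman-Brown to solve for n:
n = r_target (1 − r_old) / [ r_old (1 − r_target) ]
n = 0.79(1 − 0.73) / [0.73(1 − 0.79)]
  = 0.2133 / 0.1533 = 1.3914
So the test needs 1.3914 × 10 ≈ 13.91 items; rounding up, 14.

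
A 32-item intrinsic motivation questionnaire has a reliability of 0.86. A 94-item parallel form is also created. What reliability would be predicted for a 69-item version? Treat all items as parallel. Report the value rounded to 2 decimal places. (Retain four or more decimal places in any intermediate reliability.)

Only the ratio of lengths matters: n = 69/32 = 2.1562
r_{69} = n·r / (1 + (n − 1)·r) = 1.8543 / 1.9943 ≈ 0.9298

0.93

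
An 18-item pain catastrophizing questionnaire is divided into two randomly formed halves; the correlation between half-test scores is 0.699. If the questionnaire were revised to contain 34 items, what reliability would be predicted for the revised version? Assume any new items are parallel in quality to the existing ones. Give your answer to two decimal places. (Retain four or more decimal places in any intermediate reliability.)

0.90

Full-test reliability from the split-half r: r_full = 2(0.699)/(1 + 0.699) = 0.8228
Length factor from 18 to 34 items: n = 34/18 = 1.8889
r_new = n·r_full / (1 + (n − 1)·r_full) = 1.5542 / 1.7314 ≈ 0.8977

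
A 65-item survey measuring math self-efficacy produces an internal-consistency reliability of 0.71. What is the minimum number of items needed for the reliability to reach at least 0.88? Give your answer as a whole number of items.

n = [0.88 × 0.29] / [0.71 × 0.12]
n = 0.2552 / 0.0852 ≈ 2.9953
2.9953 × 65 = 194.69 → 195 items

195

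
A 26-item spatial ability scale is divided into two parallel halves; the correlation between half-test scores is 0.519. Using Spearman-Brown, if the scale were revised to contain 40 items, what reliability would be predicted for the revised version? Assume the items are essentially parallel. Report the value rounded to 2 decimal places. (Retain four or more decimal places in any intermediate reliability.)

0.77

Spearman-Brown correction (n = 2): r_full = 2·0.519/(1 + 0.519) = 0.6833
Length factor from 26 to 40 items: n = 40/26 = 1.5385
r_new = n·r_full / (1 + (n − 1)·r_full) = 1.0513 / 1.3680 ≈ 0.7685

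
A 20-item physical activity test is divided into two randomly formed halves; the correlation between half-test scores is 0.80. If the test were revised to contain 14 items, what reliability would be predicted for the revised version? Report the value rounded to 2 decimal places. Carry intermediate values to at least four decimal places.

First correct the split-half correlation to full-test reliability: r_full = 2 × 0.80 / (1 + 0.80) ≈ 0.8889
Length factor from 20 to 14 items: n = 14/20 = 0.7000
r_new = n·r_full / (1 + (n − 1)·r_full) = 0.6222 / 0.7333 ≈ 0.8485

0.85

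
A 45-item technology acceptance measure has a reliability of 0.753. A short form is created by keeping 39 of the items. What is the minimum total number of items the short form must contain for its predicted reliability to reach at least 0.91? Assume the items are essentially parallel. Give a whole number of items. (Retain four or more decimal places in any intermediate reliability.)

150

Short-form reliability: n = 39/45 = 0.8667; r_39 = n·r/(1+(n−1)r) ≈ 0.7254
Then solve for n' with r_old = 0.7254, r_target = 0.91: n' = 0.91(1 − 0.7254)/[0.7254(1 − 0.91)] = 3.8276
Total items = 3.8276 × 39 = 149.28, rounded up to 150.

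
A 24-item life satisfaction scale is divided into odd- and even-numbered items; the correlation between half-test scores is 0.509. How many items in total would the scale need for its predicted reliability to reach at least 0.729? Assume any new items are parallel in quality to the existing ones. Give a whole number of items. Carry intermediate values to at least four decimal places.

32

Corrected full-test reliability: r_full = 2 × 0.509 / (1 + 0.509) ≈ 0.6746
Solve Spearman-Brown for n: n = 0.729(1 − 0.6746) / [0.6746(1 − 0.729)] = 1.2976
Required items = 1.2976 × 24 = 31.14, so 32 items.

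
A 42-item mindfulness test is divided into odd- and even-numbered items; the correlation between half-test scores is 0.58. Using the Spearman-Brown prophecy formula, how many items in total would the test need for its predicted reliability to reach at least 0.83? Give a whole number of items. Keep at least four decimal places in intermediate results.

r_full = 2(0.58)/(1 + 0.58) = 0.7342
Solve Spearman-Brown for n: n = 0.83(1 − 0.7342) / [0.7342(1 − 0.83)] = 1.7675
Items = 1.7675 × 42 ≈ 74.23 → 75

75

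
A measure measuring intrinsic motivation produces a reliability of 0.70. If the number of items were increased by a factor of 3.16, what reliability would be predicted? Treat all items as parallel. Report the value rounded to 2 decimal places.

0.88

Apply the Spearman-Brown prophecy formula, r' = nr / [1 + (n − 1)r]:
r_new = 3.16·0.70 / [1 + (3.16 − 1)·0.70]
r_new = 2.2120 / 2.5120 ≈ 0.8806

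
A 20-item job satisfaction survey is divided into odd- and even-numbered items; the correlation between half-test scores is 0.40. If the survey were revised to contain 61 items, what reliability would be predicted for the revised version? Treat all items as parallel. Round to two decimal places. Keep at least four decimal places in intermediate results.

Spearman-Brown correction (n = 2): r_full = 2·0.40/(1 + 0.40) = 0.5714
Length factor from 20 to 61 items: n = 61/20 = 3.0500
r_new = n·r_full / (1 + (n − 1)·r_full) = 1.7428 / 2.1714 ≈ 0.8026

0.80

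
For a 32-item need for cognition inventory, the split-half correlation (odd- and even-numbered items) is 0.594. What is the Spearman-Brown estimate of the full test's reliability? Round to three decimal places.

0.745

Apply the Spearman-Brown correction with n = 2:
r_full = 2(0.594) / (1 + 0.594)
       = 1.1880 / 1.5940 = 0.7453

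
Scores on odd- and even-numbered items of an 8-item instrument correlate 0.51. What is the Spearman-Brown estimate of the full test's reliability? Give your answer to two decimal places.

0.68

Each half is half the length of the full test, so the full test is n = 2 times a half.
r_full = 2r_hh / (1 + r_hh) = 2 × 0.51 / (1 + 0.51)
       = 1.0200 / 1.5100 = 0.6755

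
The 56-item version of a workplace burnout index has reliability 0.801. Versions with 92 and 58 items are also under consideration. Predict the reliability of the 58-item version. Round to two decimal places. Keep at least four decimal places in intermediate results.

Only the ratio of lengths matters: n = 58/56 = 1.0357
r_{58} = n·r / (1 + (n − 1)·r) = 0.8296 / 1.0286 ≈ 0.8065

0.81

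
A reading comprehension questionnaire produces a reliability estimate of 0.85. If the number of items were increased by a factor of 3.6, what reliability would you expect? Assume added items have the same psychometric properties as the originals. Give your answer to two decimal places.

0.95

r_new = 3.6·0.85 / [1 + (3.6 − 1)·0.85]
r_new = 3.0600 / 3.2100 ≈ 0.9533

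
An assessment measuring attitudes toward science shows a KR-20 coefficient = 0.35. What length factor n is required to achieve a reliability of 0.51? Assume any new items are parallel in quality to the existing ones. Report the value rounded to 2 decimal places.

1.93

n = [0.51 × 0.65] / [0.35 × 0.49]
n = 0.3315 / 0.1715 ≈ 1.9329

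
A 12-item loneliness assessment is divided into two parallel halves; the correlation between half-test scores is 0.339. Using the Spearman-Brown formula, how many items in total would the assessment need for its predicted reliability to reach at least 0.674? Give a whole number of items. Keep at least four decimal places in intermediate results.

Corrected full-test reliability: r_full = 2 × 0.339 / (1 + 0.339) ≈ 0.5063
Solve Spearman-Brown for n: n = 0.674(1 − 0.5063) / [0.5063(1 − 0.674)] = 2.0160
Items = 2.0160 × 12 ≈ 24.19 → 25

25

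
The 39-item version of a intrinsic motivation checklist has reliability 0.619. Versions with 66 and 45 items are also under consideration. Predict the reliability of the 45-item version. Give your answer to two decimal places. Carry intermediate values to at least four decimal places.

0.65

The 66-item form is not needed; work directly from the 39-item form with n = 45/39 = 1.1538.
r_{45} = n·r / (1 + (n − 1)·r) = 0.7142 / 1.0952 ≈ 0.6521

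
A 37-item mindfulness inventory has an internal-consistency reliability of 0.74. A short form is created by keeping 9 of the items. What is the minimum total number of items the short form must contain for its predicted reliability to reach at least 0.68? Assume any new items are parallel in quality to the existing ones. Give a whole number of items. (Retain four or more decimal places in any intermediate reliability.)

First, r for the 9-item form: n = 9/37 = 0.2432, so r_9 = 0.2432·0.74/(1 + (0.2432 − 1)·0.74) = 0.4090
Length factor from the short form to reach 0.68: n' = 0.68(1 − 0.4090) / [0.4090(1 − 0.68)] ≈ 3.0706
Total items = 3.0706 × 9 = 27.64, rounded up to 28.

28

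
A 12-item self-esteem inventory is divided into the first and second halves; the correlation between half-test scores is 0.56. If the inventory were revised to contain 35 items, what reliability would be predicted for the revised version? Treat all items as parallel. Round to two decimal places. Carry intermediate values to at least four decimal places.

First correct the split-half correlation to full-test reliability: r_full = 2 × 0.56 / (1 + 0.56) ≈ 0.7179
Length factor from 12 to 35 items: n = 35/12 = 2.9167
r_new = n·r_full / (1 + (n − 1)·r_full) = 2.0939 / 2.3760 ≈ 0.8813

0.88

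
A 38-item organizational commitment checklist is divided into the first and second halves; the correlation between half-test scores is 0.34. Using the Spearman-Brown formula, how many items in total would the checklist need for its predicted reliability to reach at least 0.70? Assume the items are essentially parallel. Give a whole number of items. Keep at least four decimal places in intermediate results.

r_full = 2(0.34)/(1 + 0.34) = 0.5075
n = r_tgt(1 − r_full) / [r_full(1 − r_tgt)] = 0.70 × 0.4925 / (0.5075 × 0.30) ≈ 2.2644
Required items = 2.2644 × 38 = 86.05, so 87 items.

87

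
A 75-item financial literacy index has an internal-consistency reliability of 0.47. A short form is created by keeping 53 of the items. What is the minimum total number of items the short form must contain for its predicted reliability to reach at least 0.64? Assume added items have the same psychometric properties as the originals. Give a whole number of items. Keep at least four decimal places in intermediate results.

First, r for the 53-item form: n = 53/75 = 0.7067, so r_53 = 0.7067·0.47/(1 + (0.7067 − 1)·0.47) = 0.3853
Length factor from the short form to reach 0.64: n' = 0.64(1 − 0.3853) / [0.3853(1 − 0.64)] ≈ 2.8362
Items = 2.8362 × 53 ≈ 150.32 → 151

151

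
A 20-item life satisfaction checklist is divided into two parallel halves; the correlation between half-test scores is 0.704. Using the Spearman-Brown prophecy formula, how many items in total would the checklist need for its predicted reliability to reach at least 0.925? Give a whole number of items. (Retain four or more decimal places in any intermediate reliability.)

r_full = 2(0.704)/(1 + 0.704) = 0.8263
n = r_tgt(1 − r_full) / [r_full(1 − r_tgt)] = 0.925 × 0.1737 / (0.8263 × 0.075) ≈ 2.5926
Items = 2.5926 × 20 ≈ 51.85 → 52

52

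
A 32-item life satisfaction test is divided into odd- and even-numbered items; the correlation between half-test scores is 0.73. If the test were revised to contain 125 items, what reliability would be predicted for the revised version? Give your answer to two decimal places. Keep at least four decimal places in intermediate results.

0.95

Spearman-Brown correction (n = 2): r_full = 2·0.73/(1 + 0.73) = 0.8439
Then adjust to 125 items: n = 125/32 = 3.9062
r_new = n·r_full / (1 + (n − 1)·r_full) = 3.2964 / 3.4525 ≈ 0.9548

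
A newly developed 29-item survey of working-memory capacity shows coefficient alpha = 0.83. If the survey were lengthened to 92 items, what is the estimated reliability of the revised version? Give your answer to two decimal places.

The new length is 92/29 = 3.1724 times the old.
Spearman-Brown: r_new = n·r / (1 + (n − 1)·r)
r_new = (3.1724 × 0.83) / (1 + (3.1724 − 1) × 0.83)
     = 2.6331 / 2.8031 = 0.9394

0.94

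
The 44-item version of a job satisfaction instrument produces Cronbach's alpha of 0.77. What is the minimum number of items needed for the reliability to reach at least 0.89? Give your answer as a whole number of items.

Rearranging the Spearman-Brown formula for n,
n = r*(1 − r) / [ r (1 − r*) ]
n = [0.89 × 0.23] / [0.77 × 0.11]
n = 0.2047 / 0.0847 ≈ 2.4168
So the test needs 2.4168 × 44 ≈ 106.34 items; rounding up, 107.

107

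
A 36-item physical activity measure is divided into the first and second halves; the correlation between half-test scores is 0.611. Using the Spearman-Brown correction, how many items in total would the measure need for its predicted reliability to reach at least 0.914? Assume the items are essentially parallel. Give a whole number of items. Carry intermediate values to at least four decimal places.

Corrected full-test reliability: r_full = 2 × 0.611 / (1 + 0.611) ≈ 0.7585
n = r_tgt(1 − r_full) / [r_full(1 − r_tgt)] = 0.914 × 0.2415 / (0.7585 × 0.086) ≈ 3.3838
Items = 3.3838 × 36 ≈ 121.82 → 122

122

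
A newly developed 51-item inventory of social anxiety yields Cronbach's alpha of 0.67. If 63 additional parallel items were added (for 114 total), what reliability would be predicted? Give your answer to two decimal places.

The new length is 114/51 = 2.2353 times the old.
Apply the Spearman-Brown prophecy formula, r' = nr / [1 + (n − 1)r]:
r_new = 2.2353·0.67 / [1 + (2.2353 − 1)·0.67]
r_new = 1.4977 / 1.8277 ≈ 0.8194

0.82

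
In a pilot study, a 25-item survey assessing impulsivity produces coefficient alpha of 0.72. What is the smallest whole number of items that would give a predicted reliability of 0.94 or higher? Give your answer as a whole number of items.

Invert Spearman-Brown to solve for n:
n = r*(1 − r) / [ r (1 − r*) ]
n = 0.94 × (1 − 0.72) / [ 0.72 × (1 − 0.94) ]
n = 0.2632 / 0.0432 ≈ 6.0926
Items needed = n × 25 = 6.0926 × 25 ≈ 152.31 → round up to 153

153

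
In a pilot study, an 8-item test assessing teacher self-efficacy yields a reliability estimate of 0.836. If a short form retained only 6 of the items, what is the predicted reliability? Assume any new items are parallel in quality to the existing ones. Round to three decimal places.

Length ratio n = 6/8 = 0.75
Spearman-Brown: r_new = n·r / (1 + (n − 1)·r)
r_new = (0.75 × 0.836) / (1 + (0.75 − 1) × 0.836)
r_new = 0.6270 / 0.7910 ≈ 0.7927

0.793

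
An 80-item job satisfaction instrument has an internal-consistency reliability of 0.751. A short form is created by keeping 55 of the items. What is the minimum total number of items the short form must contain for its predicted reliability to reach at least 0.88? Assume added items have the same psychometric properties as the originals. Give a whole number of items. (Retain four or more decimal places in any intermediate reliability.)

195

First, r for the 55-item form: n = 55/80 = 0.6875, so r_55 = 0.6875·0.751/(1 + (0.6875 − 1)·0.751) = 0.6746
Length factor from the short form to reach 0.88: n' = 0.88(1 − 0.6746) / [0.6746(1 − 0.88)] ≈ 3.5373
Total items = 3.5373 × 55 = 194.55, rounded up to 195.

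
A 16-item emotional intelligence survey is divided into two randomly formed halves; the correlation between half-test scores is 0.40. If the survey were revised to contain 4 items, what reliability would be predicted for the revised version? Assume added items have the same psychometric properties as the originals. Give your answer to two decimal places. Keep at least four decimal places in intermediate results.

First correct the split-half correlation to full-test reliability: r_full = 2 × 0.40 / (1 + 0.40) ≈ 0.5714
Length factor from 16 to 4 items: n = 4/16 = 0.2500
r_new = n·r_full / (1 + (n − 1)·r_full) = 0.1429 / 0.5715 ≈ 0.2500

0.25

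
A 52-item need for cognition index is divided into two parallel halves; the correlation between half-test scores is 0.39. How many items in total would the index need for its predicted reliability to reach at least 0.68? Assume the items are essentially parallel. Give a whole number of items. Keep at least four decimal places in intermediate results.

87

Corrected full-test reliability: r_full = 2 × 0.39 / (1 + 0.39) ≈ 0.5612
n = r_tgt(1 − r_full) / [r_full(1 − r_tgt)] = 0.68 × 0.4388 / (0.5612 × 0.32) ≈ 1.6615
Required items = 1.6615 × 52 = 86.40, so 87 items.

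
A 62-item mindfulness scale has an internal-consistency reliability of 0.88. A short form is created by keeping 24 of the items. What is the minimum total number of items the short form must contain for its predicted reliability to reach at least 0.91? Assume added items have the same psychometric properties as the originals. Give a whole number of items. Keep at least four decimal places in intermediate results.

86

First, r for the 24-item form: n = 24/62 = 0.3871, so r_24 = 0.3871·0.88/(1 + (0.3871 − 1)·0.88) = 0.7395
Then solve for n' with r_old = 0.7395, r_target = 0.91: n' = 0.91(1 − 0.7395)/[0.7395(1 − 0.91)] = 3.5618
Items = 3.5618 × 24 ≈ 85.48 → 86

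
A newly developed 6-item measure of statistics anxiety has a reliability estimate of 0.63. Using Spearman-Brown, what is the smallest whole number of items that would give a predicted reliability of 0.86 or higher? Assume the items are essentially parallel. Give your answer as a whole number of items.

Invert Spearman-Brown to solve for n:
n = r*(1 − r) / [ r (1 − r*) ]
n = 0.86(1 − 0.63) / [0.63(1 − 0.86)]
  = 0.3182 / 0.0882 = 3.6077
3.6077 × 6 = 21.65 → 22 items

22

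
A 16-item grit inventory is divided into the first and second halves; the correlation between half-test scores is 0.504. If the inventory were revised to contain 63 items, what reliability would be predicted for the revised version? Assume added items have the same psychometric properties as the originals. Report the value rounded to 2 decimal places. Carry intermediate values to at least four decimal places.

First correct the split-half correlation to full-test reliability: r_full = 2 × 0.504 / (1 + 0.504) ≈ 0.6702
Then adjust to 63 items: n = 63/16 = 3.9375
r_new = n·r_full / (1 + (n − 1)·r_full) = 2.6389 / 2.9687 ≈ 0.8889

0.89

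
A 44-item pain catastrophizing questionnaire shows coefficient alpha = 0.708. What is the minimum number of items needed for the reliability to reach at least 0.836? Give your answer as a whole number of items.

93

n = [0.836 × 0.292] / [0.708 × 0.164]
n = 0.244112 / 0.116112 ≈ 2.1024
2.1024 × 44 = 92.51 → 93 items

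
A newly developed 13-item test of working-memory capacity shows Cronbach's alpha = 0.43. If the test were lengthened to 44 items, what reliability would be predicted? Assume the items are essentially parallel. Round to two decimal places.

0.72

The new length is 44/13 = 3.3846 times the old.
Spearman-Brown: r_new = n·r / (1 + (n − 1)·r)
r_new = (3.3846 × 0.43) / (1 + (3.3846 − 1) × 0.43)
     = 1.4554 / 2.0254 = 0.7186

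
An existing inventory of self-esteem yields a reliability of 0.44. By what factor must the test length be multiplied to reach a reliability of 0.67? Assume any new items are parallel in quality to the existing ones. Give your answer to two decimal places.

2.58

Invert Spearman-Brown to solve for n:
n = r*(1 − r) / [ r (1 − r*) ]
n = [0.67 × 0.56] / [0.44 × 0.33]
n = 0.3752 / 0.1452 ≈ 2.5840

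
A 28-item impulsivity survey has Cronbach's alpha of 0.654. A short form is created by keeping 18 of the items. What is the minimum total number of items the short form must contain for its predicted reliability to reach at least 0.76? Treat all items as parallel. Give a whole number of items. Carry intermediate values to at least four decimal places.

Short-form reliability: n = 18/28 = 0.6429; r_18 = n·r/(1+(n−1)r) ≈ 0.5486
Then solve for n' with r_old = 0.5486, r_target = 0.76: n' = 0.76(1 − 0.5486)/[0.5486(1 − 0.76)] = 2.6056
Items = 2.6056 × 18 ≈ 46.90 → 47

47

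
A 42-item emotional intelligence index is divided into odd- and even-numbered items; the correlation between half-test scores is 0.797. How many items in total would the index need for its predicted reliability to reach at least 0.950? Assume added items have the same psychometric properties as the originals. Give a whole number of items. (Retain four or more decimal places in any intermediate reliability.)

102

r_full = 2(0.797)/(1 + 0.797) = 0.8870
n = r_tgt(1 − r_full) / [r_full(1 − r_tgt)] = 0.950 × 0.1130 / (0.8870 × 0.050) ≈ 2.4205
Required items = 2.4205 × 42 = 101.66, so 102 items.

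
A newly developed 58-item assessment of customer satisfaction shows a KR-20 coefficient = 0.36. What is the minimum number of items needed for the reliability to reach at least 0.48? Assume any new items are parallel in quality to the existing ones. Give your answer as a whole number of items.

96

n = 0.48 × (1 − 0.36) / [ 0.36 × (1 − 0.48) ]
n = 0.3072 / 0.1872 ≈ 1.6410
So the test needs 1.6410 × 58 ≈ 95.18 items; rounding up, 96.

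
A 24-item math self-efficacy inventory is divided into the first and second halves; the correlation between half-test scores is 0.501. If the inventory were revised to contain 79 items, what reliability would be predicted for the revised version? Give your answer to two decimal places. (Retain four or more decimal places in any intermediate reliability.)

0.87

Spearman-Brown correction (n = 2): r_full = 2·0.501/(1 + 0.501) = 0.6676
Then adjust to 79 items: n = 79/24 = 3.2917
r_new = n·r_full / (1 + (n − 1)·r_full) = 2.1975 / 2.5299 ≈ 0.8686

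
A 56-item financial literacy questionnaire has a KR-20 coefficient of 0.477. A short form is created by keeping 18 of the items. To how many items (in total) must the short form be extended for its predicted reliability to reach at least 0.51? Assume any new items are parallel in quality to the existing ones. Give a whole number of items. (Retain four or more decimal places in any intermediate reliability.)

64

Short-form reliability: n = 18/56 = 0.3214; r_18 = n·r/(1+(n−1)r) ≈ 0.2267
Then solve for n' with r_old = 0.2267, r_target = 0.51: n' = 0.51(1 − 0.2267)/[0.2267(1 − 0.51)] = 3.5503
Items = 3.5503 × 18 ≈ 63.91 → 64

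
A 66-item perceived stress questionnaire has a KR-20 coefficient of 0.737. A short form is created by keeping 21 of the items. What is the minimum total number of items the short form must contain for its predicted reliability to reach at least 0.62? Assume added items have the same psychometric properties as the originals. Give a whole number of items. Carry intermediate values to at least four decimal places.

Short-form reliability: n = 21/66 = 0.3182; r_21 = n·r/(1+(n−1)r) ≈ 0.4714
Then solve for n' with r_old = 0.4714, r_target = 0.62: n' = 0.62(1 − 0.4714)/[0.4714(1 − 0.62)] = 1.8296
Items = 1.8296 × 21 ≈ 38.42 → 39

39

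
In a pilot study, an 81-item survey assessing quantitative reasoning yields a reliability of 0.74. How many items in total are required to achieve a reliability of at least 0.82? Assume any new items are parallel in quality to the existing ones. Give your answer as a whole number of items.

130

Invert Spearman-Brown to solve for n:
n = r*(1 − r) / [ r (1 − r*) ]
n = [0.82 × 0.26] / [0.74 × 0.18]
n = 0.2132 / 0.1332 ≈ 1.6006
1.6006 × 81 = 129.65 → 130 items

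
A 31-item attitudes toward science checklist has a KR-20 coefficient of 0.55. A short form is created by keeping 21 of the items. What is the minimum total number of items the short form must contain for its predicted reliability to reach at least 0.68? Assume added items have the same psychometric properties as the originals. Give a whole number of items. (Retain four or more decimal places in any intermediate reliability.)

54

First, r for the 21-item form: n = 21/31 = 0.6774, so r_21 = 0.6774·0.55/(1 + (0.6774 − 1)·0.55) = 0.4529
Length factor from the short form to reach 0.68: n' = 0.68(1 − 0.4529) / [0.4529(1 − 0.68)] ≈ 2.5670
Items = 2.5670 × 21 ≈ 53.91 → 54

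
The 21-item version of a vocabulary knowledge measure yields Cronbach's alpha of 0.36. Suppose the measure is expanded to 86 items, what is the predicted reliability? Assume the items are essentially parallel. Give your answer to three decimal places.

n = 86/21 = 4.0952
r_new = (4.0952 × 0.36) / (1 + (4.0952 − 1) × 0.36)
r_new = 1.4743 / 2.1143 ≈ 0.6973

0.697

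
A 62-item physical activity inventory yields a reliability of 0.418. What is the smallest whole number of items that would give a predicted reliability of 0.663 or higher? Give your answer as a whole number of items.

Invert Spearman-Brown to solve for n:
n = r*(1 − r) / [ r (1 − r*) ]
n = [0.663 × 0.582] / [0.418 × 0.337]
  = 0.385866 / 0.140866 = 2.7392
2.7392 × 62 = 169.83 → 170 items

170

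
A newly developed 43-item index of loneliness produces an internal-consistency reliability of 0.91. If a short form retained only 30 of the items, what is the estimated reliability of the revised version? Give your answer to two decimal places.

0.88

The new length is 30/43 = 0.6977 times the old.
Apply the Spearman-Brown prophecy formula, r' = nr / [1 + (n − 1)r]:
r_new = (0.6977 × 0.91) / (1 + (0.6977 − 1) × 0.91)
     = 0.6349 / 0.7249 = 0.8758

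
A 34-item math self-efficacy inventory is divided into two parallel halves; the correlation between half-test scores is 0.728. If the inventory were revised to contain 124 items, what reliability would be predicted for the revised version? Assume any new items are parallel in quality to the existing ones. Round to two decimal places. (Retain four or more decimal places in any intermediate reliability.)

Spearman-Brown correction (n = 2): r_full = 2·0.728/(1 + 0.728) = 0.8426
Then adjust to 124 items: n = 124/34 = 3.6471
r_new = n·r_full / (1 + (n − 1)·r_full) = 3.0730 / 3.2304 ≈ 0.9513

0.95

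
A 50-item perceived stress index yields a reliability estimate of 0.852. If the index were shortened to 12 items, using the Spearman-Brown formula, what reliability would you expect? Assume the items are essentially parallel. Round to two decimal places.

The new length is 12/50 = 0.24 times the old.
Apply the Spearman-Brown prophecy formula, r' = nr / [1 + (n − 1)r]:
r_new = (0.24 × 0.852) / (1 + (0.24 − 1) × 0.852)
r_new = 0.2045 / 0.3525 ≈ 0.5801

0.58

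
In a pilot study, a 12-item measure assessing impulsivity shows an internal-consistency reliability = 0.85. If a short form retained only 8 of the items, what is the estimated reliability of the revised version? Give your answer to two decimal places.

The new length is 8/12 = 0.6667 times the old.
By Spearman-Brown, r_new = n r / (1 + (n − 1) r).
r_new = (0.6667 × 0.85) / (1 + (0.6667 − 1) × 0.85)
r_new = 0.5667 / 0.7167 ≈ 0.7907

0.79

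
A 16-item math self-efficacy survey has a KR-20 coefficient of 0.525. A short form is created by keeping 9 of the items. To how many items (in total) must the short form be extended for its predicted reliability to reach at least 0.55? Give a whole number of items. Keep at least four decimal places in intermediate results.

18

First, r for the 9-item form: n = 9/16 = 0.5625, so r_9 = 0.5625·0.525/(1 + (0.5625 − 1)·0.525) = 0.3834
Length factor from the short form to reach 0.55: n' = 0.55(1 − 0.3834) / [0.3834(1 − 0.55)] ≈ 1.9656
Items = 1.9656 × 9 ≈ 17.69 → 18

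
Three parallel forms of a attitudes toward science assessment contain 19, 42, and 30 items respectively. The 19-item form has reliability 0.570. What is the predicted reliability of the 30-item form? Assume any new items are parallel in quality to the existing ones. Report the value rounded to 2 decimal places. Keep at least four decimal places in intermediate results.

The 42-item form is not needed; work directly from the 19-item form with n = 30/19 = 1.5789.
r_{30} = n·r / (1 + (n − 1)·r) = 0.9000 / 1.3300 ≈ 0.6767

0.68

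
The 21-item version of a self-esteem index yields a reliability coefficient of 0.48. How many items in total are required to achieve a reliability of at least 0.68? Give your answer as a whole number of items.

Rearranging the Spearman-Brown formula for n,
n = r*(1 − r) / [ r (1 − r*) ]
n = 0.68 × (1 − 0.48) / [ 0.48 × (1 − 0.68) ]
n = 0.3536 / 0.1536 ≈ 2.3021
2.3021 × 21 = 48.34 → 49 items

49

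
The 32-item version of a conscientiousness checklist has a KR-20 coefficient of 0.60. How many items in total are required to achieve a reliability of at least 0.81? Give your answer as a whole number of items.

91

n = 0.81(1 − 0.60) / [0.60(1 − 0.81)]
n = 0.3240 / 0.1140 ≈ 2.8421
Items needed = n × 32 = 2.8421 × 32 ≈ 90.95 → round up to 91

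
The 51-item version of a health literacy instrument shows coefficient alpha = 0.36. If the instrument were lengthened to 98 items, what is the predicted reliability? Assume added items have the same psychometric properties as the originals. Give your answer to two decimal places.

n = 98/51 = 1.9216
r_new = (1.9216 × 0.36) / (1 + (1.9216 − 1) × 0.36)
r_new = 0.6918 / 1.3318 ≈ 0.5194

0.52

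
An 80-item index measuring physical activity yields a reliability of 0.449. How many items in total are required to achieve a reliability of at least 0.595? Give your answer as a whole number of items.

145

Invert Spearman-Brown to solve for n:
n = r_target (1 − r_old) / [ r_old (1 − r_target) ]
n = 0.595 × (1 − 0.449) / [ 0.449 × (1 − 0.595) ]
  = 0.327845 / 0.181845 = 1.8029
So the test needs 1.8029 × 80 ≈ 144.23 items; rounding up, 145.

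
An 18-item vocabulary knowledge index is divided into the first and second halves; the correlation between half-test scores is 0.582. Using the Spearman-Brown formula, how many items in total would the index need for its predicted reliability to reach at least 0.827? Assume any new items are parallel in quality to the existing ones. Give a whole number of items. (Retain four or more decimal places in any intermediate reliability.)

31

r_full = 2(0.582)/(1 + 0.582) = 0.7358
Solve Spearman-Brown for n: n = 0.827(1 − 0.7358) / [0.7358(1 − 0.827)] = 1.7165
Items = 1.7165 × 18 ≈ 30.90 → 31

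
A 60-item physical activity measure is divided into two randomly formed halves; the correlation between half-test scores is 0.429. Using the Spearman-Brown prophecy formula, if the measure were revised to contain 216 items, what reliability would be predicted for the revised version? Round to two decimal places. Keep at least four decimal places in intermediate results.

Spearman-Brown correction (n = 2): r_full = 2·0.429/(1 + 0.429) = 0.6004
Then adjust to 216 items: n = 216/60 = 3.6000
r_new = n·r_full / (1 + (n − 1)·r_full) = 2.1614 / 2.5610 ≈ 0.8440

0.84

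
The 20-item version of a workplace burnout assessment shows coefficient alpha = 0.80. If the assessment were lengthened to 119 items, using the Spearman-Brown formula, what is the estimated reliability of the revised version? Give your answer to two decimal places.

0.96

Length ratio n = 119/20 = 5.95
r_new = 5.95·0.80 / [1 + (5.95 − 1)·0.80]
r_new = 4.7600 / 4.9600 ≈ 0.9597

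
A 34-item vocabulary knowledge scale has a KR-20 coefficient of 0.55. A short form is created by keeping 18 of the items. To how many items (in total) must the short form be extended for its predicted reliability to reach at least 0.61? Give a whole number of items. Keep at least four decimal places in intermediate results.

44

Short-form reliability: n = 18/34 = 0.5294; r_18 = n·r/(1+(n−1)r) ≈ 0.3929
Length factor from the short form to reach 0.61: n' = 0.61(1 − 0.3929) / [0.3929(1 − 0.61)] ≈ 2.4168
Total items = 2.4168 × 18 = 43.50, rounded up to 44.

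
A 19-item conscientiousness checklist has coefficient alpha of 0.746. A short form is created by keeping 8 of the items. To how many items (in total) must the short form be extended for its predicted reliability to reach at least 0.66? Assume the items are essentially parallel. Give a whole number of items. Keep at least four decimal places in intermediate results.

First, r for the 8-item form: n = 8/19 = 0.4211, so r_8 = 0.4211·0.746/(1 + (0.4211 − 1)·0.746) = 0.5529
Length factor from the short form to reach 0.66: n' = 0.66(1 − 0.5529) / [0.5529(1 − 0.66)] ≈ 1.5697
Items = 1.5697 × 8 ≈ 12.56 → 13

13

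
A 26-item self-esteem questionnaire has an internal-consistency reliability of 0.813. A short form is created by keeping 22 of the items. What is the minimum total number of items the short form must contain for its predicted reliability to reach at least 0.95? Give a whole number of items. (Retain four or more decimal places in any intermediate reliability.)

First, r for the 22-item form: n = 22/26 = 0.8462, so r_22 = 0.8462·0.813/(1 + (0.8462 − 1)·0.813) = 0.7863
Then solve for n' with r_old = 0.7863, r_target = 0.95: n' = 0.95(1 − 0.7863)/[0.7863(1 − 0.95)] = 5.1638
Items = 5.1638 × 22 ≈ 113.60 → 114

114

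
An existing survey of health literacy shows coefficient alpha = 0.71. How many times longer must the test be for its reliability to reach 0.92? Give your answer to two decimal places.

4.70

n = 0.92 × (1 − 0.71) / [ 0.71 × (1 − 0.92) ]
n = 0.2668 / 0.0568 ≈ 4.6972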